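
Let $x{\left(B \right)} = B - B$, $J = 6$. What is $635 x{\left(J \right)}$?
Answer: $0$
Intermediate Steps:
$x{\left(B \right)} = 0$
$635 x{\left(J \right)} = 635 \cdot 0 = 0$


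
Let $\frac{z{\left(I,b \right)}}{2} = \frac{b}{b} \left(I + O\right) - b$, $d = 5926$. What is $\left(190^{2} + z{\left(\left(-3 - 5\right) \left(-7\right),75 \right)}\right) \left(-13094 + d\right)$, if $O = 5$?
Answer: $-258564096$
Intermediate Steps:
$z{\left(I,b \right)} = 10 - 2 b + 2 I$ ($z{\left(I,b \right)} = 2 \left(\frac{b}{b} \left(I + 5\right) - b\right) = 2 \left(1 \left(5 + I\right) - b\right) = 2 \left(\left(5 + I\right) - b\right) = 2 \left(5 + I - b\right) = 10 - 2 b + 2 I$)
$\left(190^{2} + z{\left(\left(-3 - 5\right) \left(-7\right),75 \right)}\right) \left(-13094 + d\right) = \left(190^{2} + \left(10 - 150 + 2 \left(-3 - 5\right) \left(-7\right)\right)\right) \left(-13094 + 5926\right) = \left(36100 + \left(10 - 150 + 2 \left(\left(-8\right) \left(-7\right)\right)\right)\right) \left(-7168\right) = \left(36100 + \left(10 - 150 + 2 \cdot 56\right)\right) \left(-7168\right) = \left(36100 + \left(10 - 150 + 112\right)\right) \left(-7168\right) = \left(36100 - 28\right) \left(-7168\right) = 36072 \left(-7168\right) = -258564096$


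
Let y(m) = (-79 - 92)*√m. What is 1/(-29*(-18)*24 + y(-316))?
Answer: 116/1538805 + 19*I*√79/9232830 ≈ 7.5383e-5 + 1.8291e-5*I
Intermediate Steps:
y(m) = -171*√m
1/(-29*(-18)*24 + y(-316)) = 1/(-29*(-18)*24 - 342*I*√79) = 1/(522*24 - 342*I*√79) = 1/(12528 - 342*I*√79)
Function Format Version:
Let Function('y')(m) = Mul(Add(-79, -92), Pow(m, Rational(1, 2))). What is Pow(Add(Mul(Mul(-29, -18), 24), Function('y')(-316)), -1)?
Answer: Add(Rational(116, 1538805), Mul(Rational(19, 9232830), I, Pow(79, Rational(1, 2)))) ≈ Add(7.5383e-5, Mul(1.8291e-5, I))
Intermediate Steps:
Function('y')(m) = Mul(-171, Pow(m, Rational(1, 2)))
Pow(Add(Mul(Mul(-29, -18), 24), Function('y')(-316)), -1) = Pow(Add(Mul(Mul(-29, -18), 24), Mul(-171, Pow(-316, Rational(1, 2)))), -1) = Pow(Add(Mul(522, 24), Mul(-171, Mul(2, I, Pow(79, Rational(1, 2))))), -1) = Pow(Add(12528, Mul(-342, I, Pow(79, Rational(1, 2)))), -1)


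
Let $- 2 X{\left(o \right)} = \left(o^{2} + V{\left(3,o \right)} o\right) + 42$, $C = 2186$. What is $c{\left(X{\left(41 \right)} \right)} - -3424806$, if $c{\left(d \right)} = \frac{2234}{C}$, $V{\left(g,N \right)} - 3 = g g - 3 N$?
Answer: $\frac{3743314075}{1093} \approx 3.4248 \cdot 10^{6}$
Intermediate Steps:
$V{\left(g,N \right)} = 3 + g^{2} - 3 N$ ($V{\left(g,N \right)} = 3 - \left(3 N - g g\right) = 3 - \left(- g^{2} + 3 N\right) = 3 + g^{2} - 3 N$)
$X{\left(o \right)} = -21 - \frac{o^{2}}{2} - \frac{o \left(12 - 3 o\right)}{2}$ ($X{\left(o \right)} = - \frac{\left(o^{2} + \left(3 + 3^{2} - 3 o\right) o\right) + 42}{2} = - \frac{\left(o^{2} + \left(3 + 9 - 3 o\right) o\right) + 42}{2} = - \frac{\left(o^{2} + \left(12 - 3 o\right) o\right) + 42}{2} = - \frac{\left(o^{2} + o \left(12 - 3 o\right)\right) + 42}{2} = - \frac{42 + o^{2} + o \left(12 - 3 o\right)}{2} = -21 - \frac{o^{2}}{2} - \frac{o \left(12 - 3 o\right)}{2}$)
$c{\left(d \right)} = \frac{1117}{1093}$ ($c{\left(d \right)} = \frac{2234}{2186} = 2234 \cdot \frac{1}{2186} = \frac{1117}{1093}$)
$c{\left(X{\left(41 \right)} \right)} - -3424806 = \frac{1117}{1093} - -3424806 = \frac{1117}{1093} + 3424806 = \frac{3743314075}{1093}$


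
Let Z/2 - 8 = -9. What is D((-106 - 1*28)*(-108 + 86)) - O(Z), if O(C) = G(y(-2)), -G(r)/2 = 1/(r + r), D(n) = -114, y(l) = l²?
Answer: -455/4 ≈ -113.75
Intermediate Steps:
G(r) = -1/r (G(r) = -2/(r + r) = -2*1/(2*r) = -1/r)
Z = -2 (Z = 16 + 2*(-9) = 16 - 18 = -2)
O(C) = -¼ (O(C) = -1/((-2)²) = -1/4 = -1*¼ = -¼)
D((-106 - 1*28)*(-108 + 86)) - O(Z) = -114 - 1*(-¼) = -114 + ¼ = -455/4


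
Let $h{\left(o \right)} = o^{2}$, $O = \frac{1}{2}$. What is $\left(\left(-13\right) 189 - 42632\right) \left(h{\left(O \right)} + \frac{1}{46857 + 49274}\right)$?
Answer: $- \frac{4334631015}{384524} \approx -11273.0$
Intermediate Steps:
$O = \frac{1}{2} \approx 0.5$
$\left(\left(-13\right) 189 - 42632\right) \left(h{\left(O \right)} + \frac{1}{46857 + 49274}\right) = \left(\left(-13\right) 189 - 42632\right) \left(\left(\frac{1}{2}\right)^{2} + \frac{1}{46857 + 49274}\right) = \left(-2457 - 42632\right) \left(\frac{1}{4} + \frac{1}{96131}\right) = - 45089 \left(\frac{1}{4} + \frac{1}{96131}\right) = \left(-45089\right) \frac{96135}{384524} = - \frac{4334631015}{384524}$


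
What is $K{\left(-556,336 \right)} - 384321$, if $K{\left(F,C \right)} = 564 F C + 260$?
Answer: $-105748285$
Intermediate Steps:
$K{\left(F,C \right)} = 260 + 564 C F$ ($K{\left(F,C \right)} = 564 C F + 260 = 260 + 564 C F$)
$K{\left(-556,336 \right)} - 384321 = \left(260 + 564 \cdot 336 \left(-556\right)\right) - 384321 = \left(260 - 105364224\right) - 384321 = -105363964 - 384321 = -105748285$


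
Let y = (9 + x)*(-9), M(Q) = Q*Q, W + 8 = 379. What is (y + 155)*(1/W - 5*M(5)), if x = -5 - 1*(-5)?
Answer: -3431676/371 ≈ -9249.8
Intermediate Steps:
W = 371 (W = -8 + 379 = 371)
M(Q) = Q**2
x = 0 (x = -5 + 5 = 0)
y = -81 (y = (9 + 0)*(-9) = 9*(-9) = -81)
(y + 155)*(1/W - 5*M(5)) = (-81 + 155)*(1/371 - 5*5**2) = 74*(1/371 - 5*25) = 74*(1/371 - 125) = 74*(-46374/371) = -3431676/371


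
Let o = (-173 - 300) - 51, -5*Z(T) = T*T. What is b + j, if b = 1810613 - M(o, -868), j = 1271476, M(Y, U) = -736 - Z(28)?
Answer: 15413341/5 ≈ 3.0827e+6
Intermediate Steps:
Z(T) = -T²/5 (Z(T) = -T*T/5 = -T²/5)
o = -524 (o = -473 - 51 = -524)
M(Y, U) = -2896/5 (M(Y, U) = -736 - (-1)*28²/5 = -736 - (-1)*784/5 = -736 - 1*(-784/5) = -736 + 784/5 = -2896/5)
b = 9055961/5 (b = 1810613 - 1*(-2896/5) = 1810613 + 2896/5 = 9055961/5 ≈ 1.8112e+6)
b + j = 9055961/5 + 1271476 = 15413341/5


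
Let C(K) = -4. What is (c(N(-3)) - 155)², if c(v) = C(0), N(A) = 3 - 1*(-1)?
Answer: 25281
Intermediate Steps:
N(A) = 4 (N(A) = 3 + 1 = 4)
c(v) = -4
(c(N(-3)) - 155)² = (-4 - 155)² = (-159)² = 25281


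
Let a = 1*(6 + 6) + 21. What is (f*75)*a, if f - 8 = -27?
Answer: -47025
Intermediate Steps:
f = -19 (f = 8 - 27 = -19)
a = 33 (a = 1*12 + 21 = 12 + 21 = 33)
(f*75)*a = -19*75*33 = -1425*33 = -47025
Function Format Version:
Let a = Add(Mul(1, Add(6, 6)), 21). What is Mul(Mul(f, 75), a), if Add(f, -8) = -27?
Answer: -47025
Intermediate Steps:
f = -19 (f = Add(8, -27) = -19)
a = 33 (a = Add(Mul(1, 12), 21) = Add(12, 21) = 33)
Mul(Mul(f, 75), a) = Mul(Mul(-19, 75), 33) = Mul(-1425, 33) = -47025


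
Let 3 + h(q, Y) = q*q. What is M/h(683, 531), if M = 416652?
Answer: 208326/233243 ≈ 0.89317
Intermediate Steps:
h(q, Y) = -3 + q**2 (h(q, Y) = -3 + q*q = -3 + q**2)
M/h(683, 531) = 416652/(-3 + 683**2) = 416652/(-3 + 466489) = 416652/466486 = 416652*(1/466486) = 208326/233243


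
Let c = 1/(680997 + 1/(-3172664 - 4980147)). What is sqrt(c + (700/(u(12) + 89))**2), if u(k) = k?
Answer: sqrt(15104322149921278893048995548226)/560756023089166 ≈ 6.9307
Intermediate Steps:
c = 8152811/5552039832566 (c = 1/(680997 + 1/(-8152811)) = 1/(680997 - 1/8152811) = 1/(5552039832566/8152811) = 8152811/5552039832566 ≈ 1.4684e-6)
sqrt(c + (700/(u(12) + 89))**2) = sqrt(8152811/5552039832566 + (700/(12 + 89))**2) = sqrt(8152811/5552039832566 + (700/101)**2) = sqrt(8152811/5552039832566 + 490000/10201) = sqrt(2720499601124165011/56636358332005766) = sqrt(15104322149921278893048995548226)/560756023089166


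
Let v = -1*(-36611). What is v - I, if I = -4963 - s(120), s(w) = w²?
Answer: 55974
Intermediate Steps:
v = 36611
I = -19363 (I = -4963 - 1*120² = -4963 - 1*14400 = -4963 - 14400 = -19363)
v - I = 36611 - 1*(-19363) = 36611 + 19363 = 55974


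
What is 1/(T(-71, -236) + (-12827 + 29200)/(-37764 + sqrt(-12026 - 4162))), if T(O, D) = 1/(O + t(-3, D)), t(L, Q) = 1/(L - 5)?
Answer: -206676425388660/92512638521833 + 10601877706*I*sqrt(4047)/92512638521833 ≈ -2.234 + 0.0072903*I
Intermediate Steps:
t(L, Q) = 1/(-5 + L)
T(O, D) = 1/(-1/8 + O) (T(O, D) = 1/(O + 1/(-5 - 3)) = 1/(O + 1/(-8)) = 1/(O - 1/8) = 1/(-1/8 + O))
1/(T(-71, -236) + (-12827 + 29200)/(-37764 + sqrt(-12026 - 4162))) = 1/(8/(-1 + 8*(-71)) + (-12827 + 29200)/(-37764 + sqrt(-12026 - 4162))) = 1/(8/(-1 - 568) + 16373/(-37764 + sqrt(-16188))) = 1/(8/(-569) + 16373/(-37764 + 2*I*sqrt(4047))) = 1/(8*(-1/569) + 16373/(-37764 + 2*I*sqrt(4047))) = 1/(-8/569 + 16373/(-37764 + 2*I*sqrt(4047)))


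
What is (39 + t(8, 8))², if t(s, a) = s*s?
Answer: 10609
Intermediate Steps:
t(s, a) = s²
(39 + t(8, 8))² = (39 + 8²)² = (39 + 64)² = 103² = 10609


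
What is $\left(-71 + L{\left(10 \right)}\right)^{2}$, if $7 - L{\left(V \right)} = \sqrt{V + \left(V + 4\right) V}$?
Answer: $4246 + 640 \sqrt{6} \approx 5813.7$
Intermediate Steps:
$L{\left(V \right)} = 7 - \sqrt{V + V \left(4 + V\right)}$ ($L{\left(V \right)} = 7 - \sqrt{V + \left(V + 4\right) V} = 7 - \sqrt{V + \left(4 + V\right) V} = 7 - \sqrt{V + V \left(4 + V\right)}$)
$\left(-71 + L{\left(10 \right)}\right)^{2} = \left(-71 + \left(7 - \sqrt{10 \left(5 + 10\right)}\right)\right)^{2} = \left(-71 + \left(7 - \sqrt{10 \cdot 15}\right)\right)^{2} = \left(-71 + \left(7 - \sqrt{150}\right)\right)^{2} = \left(-71 + \left(7 - 5 \sqrt{6}\right)\right)^{2} = \left(-64 - 5 \sqrt{6}\right)^{2}$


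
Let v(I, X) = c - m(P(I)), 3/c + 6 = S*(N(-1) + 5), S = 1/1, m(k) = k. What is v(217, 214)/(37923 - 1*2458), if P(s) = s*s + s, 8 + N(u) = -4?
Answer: -614981/461045 ≈ -1.3339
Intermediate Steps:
N(u) = -12 (N(u) = -8 - 4 = -12)
P(s) = s + s² (P(s) = s² + s = s + s²)
S = 1
c = -3/13 (c = 3/(-6 + 1*(-12 + 5)) = 3/(-6 + 1*(-7)) = 3/(-6 - 7) = 3/(-13) = 3*(-1/13) = -3/13 ≈ -0.23077)
v(I, X) = -3/13 - I*(1 + I)
v(217, 214)/(37923 - 1*2458) = (-3/13 - 1*217 - 1*217²)/(37923 - 1*2458) = (-3/13 - 217 - 1*47089)/(37923 - 2458) = (-3/13 - 217 - 47089)/35465 = -614981/13*1/35465 = -614981/461045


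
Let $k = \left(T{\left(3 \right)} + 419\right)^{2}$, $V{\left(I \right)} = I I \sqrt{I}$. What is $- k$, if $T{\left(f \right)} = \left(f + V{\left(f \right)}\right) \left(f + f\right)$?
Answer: $-199717 - 47196 \sqrt{3} \approx -2.8146 \cdot 10^{5}$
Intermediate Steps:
$V{\left(I \right)} = I^{\frac{5}{2}}$ ($V{\left(I \right)} = I^{2} \sqrt{I} = I^{\frac{5}{2}}$)
$T{\left(f \right)} = 2 f \left(f + f^{\frac{5}{2}}\right)$ ($T{\left(f \right)} = \left(f + f^{\frac{5}{2}}\right) \left(f + f\right) = \left(f + f^{\frac{5}{2}}\right) 2 f = 2 f \left(f + f^{\frac{5}{2}}\right)$)
$k = \left(437 + 54 \sqrt{3}\right)^{2}$ ($k = \left(2 \cdot 3 \left(3 + 3^{\frac{5}{2}}\right) + 419\right)^{2} = \left(2 \cdot 3 \left(3 + 9 \sqrt{3}\right) + 419\right)^{2} = \left(\left(18 + 54 \sqrt{3}\right) + 419\right)^{2} = \left(437 + 54 \sqrt{3}\right)^{2} \approx 2.8146 \cdot 10^{5}$)
$- k = - (199717 + 47196 \sqrt{3}) = -199717 - 47196 \sqrt{3}$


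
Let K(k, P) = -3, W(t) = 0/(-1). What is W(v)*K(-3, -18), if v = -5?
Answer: 0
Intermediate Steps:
W(t) = 0 (W(t) = 0*(-1) = 0)
W(v)*K(-3, -18) = 0*(-3) = 0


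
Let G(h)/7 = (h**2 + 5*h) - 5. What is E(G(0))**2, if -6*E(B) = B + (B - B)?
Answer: 1225/36 ≈ 34.028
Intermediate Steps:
G(h) = -35 + 7*h**2 + 35*h (G(h) = 7*((h**2 + 5*h) - 5) = 7*(-5 + h**2 + 5*h) = -35 + 7*h**2 + 35*h)
E(B) = -B/6 (E(B) = -(B + (B - B))/6 = -(B + 0)/6 = -B/6)
E(G(0))**2 = (-(-35 + 7*0**2 + 35*0)/6)**2 = (-(-35 + 7*0 + 0)/6)**2 = (-(-35 + 0 + 0)/6)**2 = (-1/6*(-35))**2 = (35/6)**2 = 1225/36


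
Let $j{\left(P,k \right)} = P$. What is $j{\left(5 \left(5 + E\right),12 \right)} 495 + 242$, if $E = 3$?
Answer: $20042$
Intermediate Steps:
$j{\left(5 \left(5 + E\right),12 \right)} 495 + 242 = 5 \left(5 + 3\right) 495 + 242 = 5 \cdot 8 \cdot 495 + 242 = 40 \cdot 495 + 242 = 19800 + 242 = 20042$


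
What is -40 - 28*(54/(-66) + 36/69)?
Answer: -8020/253 ≈ -31.700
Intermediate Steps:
-40 - 28*(54/(-66) + 36/69) = -40 - 28*(54*(-1/66) + 36*(1/69)) = -40 - 28*(-9/11 + 12/23) = -40 - 28*(-75/253) = -40 + 2100/253 = -8020/253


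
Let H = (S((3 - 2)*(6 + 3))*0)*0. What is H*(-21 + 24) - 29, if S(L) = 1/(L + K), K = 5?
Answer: -29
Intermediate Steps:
S(L) = 1/(5 + L) (S(L) = 1/(L + 5) = 1/(5 + L))
H = 0 (H = (0/(5 + (3 - 2)*(6 + 3)))*0 = (0/(5 + 1*9))*0 = (0/(5 + 9))*0 = (0/14)*0 = ((1/14)*0)*0 = 0*0 = 0)
H*(-21 + 24) - 29 = 0*(-21 + 24) - 29 = 0*3 - 29 = 0 - 29 = -29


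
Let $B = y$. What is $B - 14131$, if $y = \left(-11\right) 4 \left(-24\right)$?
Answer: $-13075$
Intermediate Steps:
$y = 1056$ ($y = \left(-44\right) \left(-24\right) = 1056$)
$B = 1056$
$B - 14131 = 1056 - 14131 = -13075$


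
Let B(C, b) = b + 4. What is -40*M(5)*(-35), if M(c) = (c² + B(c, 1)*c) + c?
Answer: 77000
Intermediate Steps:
B(C, b) = 4 + b
M(c) = c² + 6*c (M(c) = (c² + (4 + 1)*c) + c = (c² + 5*c) + c = c² + 6*c)
-40*M(5)*(-35) = -200*(6 + 5)*(-35) = -200*11*(-35) = -40*55*(-35) = -2200*(-35) = 77000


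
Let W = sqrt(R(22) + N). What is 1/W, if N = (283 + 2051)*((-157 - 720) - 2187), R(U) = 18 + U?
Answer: -I*sqrt(1787834)/3575668 ≈ -0.00037394*I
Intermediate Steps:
N = -7151376 (N = 2334*(-877 - 2187) = 2334*(-3064) = -7151376)
W = 2*I*sqrt(1787834) (W = sqrt((18 + 22) - 7151376) = sqrt(40 - 7151376) = sqrt(-7151336) = 2*I*sqrt(1787834) ≈ 2674.2*I)
1/W = 1/(2*I*sqrt(1787834)) = -I*sqrt(1787834)/3575668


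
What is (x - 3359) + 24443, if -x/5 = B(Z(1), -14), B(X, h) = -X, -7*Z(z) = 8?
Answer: 147548/7 ≈ 21078.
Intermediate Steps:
Z(z) = -8/7 (Z(z) = -⅐*8 = -8/7)
x = -40/7 (x = -(-5)*(-8)/7 = -5*8/7 = -40/7 ≈ -5.7143)
(x - 3359) + 24443 = (-40/7 - 3359) + 24443 = -23553/7 + 24443 = 147548/7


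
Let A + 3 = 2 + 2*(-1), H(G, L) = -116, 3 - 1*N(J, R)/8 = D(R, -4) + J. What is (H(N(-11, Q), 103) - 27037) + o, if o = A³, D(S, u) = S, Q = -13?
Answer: -27180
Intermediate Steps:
N(J, R) = 24 - 8*J - 8*R (N(J, R) = 24 - 8*(R + J) = 24 - 8*(J + R) = 24 + (-8*J - 8*R) = 24 - 8*J - 8*R)
A = -3 (A = -3 + (2 + 2*(-1)) = -3 + (2 - 2) = -3 + 0 = -3)
o = -27 (o = (-3)³ = -27)
(H(N(-11, Q), 103) - 27037) + o = (-116 - 27037) - 27 = -27153 - 27 = -27180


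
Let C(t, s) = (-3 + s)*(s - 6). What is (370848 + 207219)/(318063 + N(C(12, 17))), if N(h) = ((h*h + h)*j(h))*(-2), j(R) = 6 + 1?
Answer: -578067/16117 ≈ -35.867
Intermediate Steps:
j(R) = 7
C(t, s) = (-6 + s)*(-3 + s) (C(t, s) = (-3 + s)*(-6 + s) = (-6 + s)*(-3 + s))
N(h) = -14*h - 14*h² (N(h) = ((h*h + h)*7)*(-2) = ((h² + h)*7)*(-2) = ((h + h²)*7)*(-2) = (7*h + 7*h²)*(-2) = -14*h - 14*h²)
(370848 + 207219)/(318063 + N(C(12, 17))) = (370848 + 207219)/(318063 - 14*(18 + 17² - 9*17)*(1 + (18 + 17² - 9*17))) = 578067/(318063 - 14*(18 + 289 - 153)*(1 + (18 + 289 - 153))) = 578067/(318063 - 14*154*(1 + 154)) = 578067/(318063 - 14*154*155) = 578067/(318063 - 334180) = 578067/(-16117) = 578067*(-1/16117) = -578067/16117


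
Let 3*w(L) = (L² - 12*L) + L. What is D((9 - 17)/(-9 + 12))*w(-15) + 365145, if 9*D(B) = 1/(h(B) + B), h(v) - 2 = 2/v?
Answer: 18621875/51 ≈ 3.6514e+5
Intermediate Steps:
h(v) = 2 + 2/v
w(L) = -11*L/3 + L²/3 (w(L) = ((L² - 12*L) + L)/3 = (L² - 11*L)/3 = -11*L/3 + L²/3)
D(B) = 1/(9*(2 + B + 2/B)) (D(B) = 1/(9*((2 + 2/B) + B)) = 1/(9*(2 + B + 2/B)))
D((9 - 17)/(-9 + 12))*w(-15) + 365145 = (((9 - 17)/(-9 + 12))/(9*(2 + ((9 - 17)/(-9 + 12))² + 2*((9 - 17)/(-9 + 12)))))*((⅓)*(-15)*(-11 - 15)) + 365145 = ((-8/3)/(9*(2 + (-8/3)² + 2*(-8/3))))*((⅓)*(-15)*(-26)) + 365145 = ((-8*⅓)/(9*(2 + (-8*⅓)² + 2*(-8*⅓))))*130 + 365145 = ((⅑)*(-8/3)/(2 + (-8/3)² + 2*(-8/3)))*130 + 365145 = ((⅑)*(-8/3)/(2 + 64/9 - 16/3))*130 + 365145 = ((⅑)*(-8/3)/(34/9))*130 + 365145 = ((⅑)*(-8/3)*(9/34))*130 + 365145 = -4/51*130 + 365145 = -520/51 + 365145 = 18621875/51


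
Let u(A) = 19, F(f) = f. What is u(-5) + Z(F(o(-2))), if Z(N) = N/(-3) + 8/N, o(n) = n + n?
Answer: 55/3 ≈ 18.333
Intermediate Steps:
o(n) = 2*n
Z(N) = 8/N - N/3 (Z(N) = N*(-⅓) + 8/N = -N/3 + 8/N = 8/N - N/3)
u(-5) + Z(F(o(-2))) = 19 + (8/((2*(-2))) - 2*(-2)/3) = 19 + (8/(-4) - ⅓*(-4)) = 19 + (8*(-¼) + 4/3) = 19 + (-2 + 4/3) = 19 - ⅔ = 55/3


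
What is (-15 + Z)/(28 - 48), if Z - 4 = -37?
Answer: 12/5 ≈ 2.4000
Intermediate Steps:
Z = -33 (Z = 4 - 37 = -33)
(-15 + Z)/(28 - 48) = (-15 - 33)/(28 - 48) = -48/(-20) = -48*(-1/20) = 12/5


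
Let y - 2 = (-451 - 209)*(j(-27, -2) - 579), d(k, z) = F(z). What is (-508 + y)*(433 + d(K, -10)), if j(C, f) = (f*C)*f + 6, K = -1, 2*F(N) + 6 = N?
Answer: 190805450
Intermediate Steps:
F(N) = -3 + N/2
j(C, f) = 6 + C*f² (j(C, f) = (C*f)*f + 6 = C*f² + 6 = 6 + C*f²)
d(k, z) = -3 + z/2
y = 449462 (y = 2 + (-451 - 209)*((6 - 27*(-2)²) - 579) = 2 - 660*((6 - 27*4) - 579) = 2 - 660*((6 - 108) - 579) = 2 - 660*(-102 - 579) = 2 - 660*(-681) = 2 + 449460 = 449462)
(-508 + y)*(433 + d(K, -10)) = (-508 + 449462)*(433 + (-3 + (½)*(-10))) = 448954*(433 + (-3 - 5)) = 448954*(433 - 8) = 448954*425 = 190805450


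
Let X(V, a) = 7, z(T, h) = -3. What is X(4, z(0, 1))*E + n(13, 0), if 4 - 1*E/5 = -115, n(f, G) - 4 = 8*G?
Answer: 4169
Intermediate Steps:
n(f, G) = 4 + 8*G
E = 595 (E = 20 - 5*(-115) = 20 + 575 = 595)
X(4, z(0, 1))*E + n(13, 0) = 7*595 + (4 + 8*0) = 4165 + (4 + 0) = 4165 + 4 = 4169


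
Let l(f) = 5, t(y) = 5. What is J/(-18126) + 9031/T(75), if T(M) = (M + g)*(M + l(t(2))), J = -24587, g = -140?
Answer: -17921753/47127600 ≈ -0.38028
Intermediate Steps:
T(M) = (-140 + M)*(5 + M) (T(M) = (M - 140)*(M + 5) = (-140 + M)*(5 + M))
J/(-18126) + 9031/T(75) = -24587/(-18126) + 9031/(-700 + 75**2 - 135*75) = -24587*(-1/18126) + 9031/(-700 + 5625 - 10125) = 24587/18126 + 9031/(-5200) = 24587/18126 + 9031*(-1/5200) = 24587/18126 - 9031/5200 = -17921753/47127600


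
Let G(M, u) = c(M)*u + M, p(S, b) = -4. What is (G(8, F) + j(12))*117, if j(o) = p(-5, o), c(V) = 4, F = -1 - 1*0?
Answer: 0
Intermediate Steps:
F = -1 (F = -1 + 0 = -1)
j(o) = -4
G(M, u) = M + 4*u (G(M, u) = 4*u + M = M + 4*u)
(G(8, F) + j(12))*117 = ((8 + 4*(-1)) - 4)*117 = ((8 - 4) - 4)*117 = (4 - 4)*117 = 0*117 = 0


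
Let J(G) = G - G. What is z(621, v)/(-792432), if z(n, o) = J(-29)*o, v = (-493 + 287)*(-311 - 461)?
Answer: 0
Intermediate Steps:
J(G) = 0
v = 159032 (v = -206*(-772) = 159032)
z(n, o) = 0 (z(n, o) = 0*o = 0)
z(621, v)/(-792432) = 0/(-792432) = 0*(-1/792432) = 0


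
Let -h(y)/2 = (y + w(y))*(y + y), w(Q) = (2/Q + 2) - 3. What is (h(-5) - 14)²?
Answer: 20164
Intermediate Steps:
w(Q) = -1 + 2/Q (w(Q) = (2 + 2/Q) - 3 = -1 + 2/Q)
h(y) = -4*y*(y + (2 - y)/y) (h(y) = -2*(y + (2 - y)/y)*(y + y) = -2*(y + (2 - y)/y)*2*y = -4*y*(y + (2 - y)/y))
(h(-5) - 14)² = ((-8 - 4*(-5)² + 4*(-5)) - 14)² = ((-8 - 4*25 - 20) - 14)² = ((-8 - 100 - 20) - 14)² = (-128 - 14)² = (-142)² = 20164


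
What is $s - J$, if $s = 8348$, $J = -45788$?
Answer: $54136$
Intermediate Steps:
$s - J = 8348 - -45788 = 8348 + 45788 = 54136$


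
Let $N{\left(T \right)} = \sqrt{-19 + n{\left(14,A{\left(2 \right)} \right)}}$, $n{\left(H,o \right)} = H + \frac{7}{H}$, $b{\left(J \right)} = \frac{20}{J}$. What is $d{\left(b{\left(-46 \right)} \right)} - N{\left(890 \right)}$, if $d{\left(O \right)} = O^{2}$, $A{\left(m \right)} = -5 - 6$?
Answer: $\frac{100}{529} - \frac{3 i \sqrt{2}}{2} \approx 0.18904 - 2.1213 i$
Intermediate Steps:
$A{\left(m \right)} = -11$ ($A{\left(m \right)} = -5 - 6 = -11$)
$N{\left(T \right)} = \frac{3 i \sqrt{2}}{2}$ ($N{\left(T \right)} = \sqrt{-19 + \left(14 + \frac{7}{14}\right)} = \sqrt{-19 + \left(14 + 7 \cdot \frac{1}{14}\right)} = \sqrt{-19 + \left(14 + \frac{1}{2}\right)} = \sqrt{-19 + \frac{29}{2}} = \sqrt{- \frac{9}{2}} = \frac{3 i \sqrt{2}}{2}$)
$d{\left(b{\left(-46 \right)} \right)} - N{\left(890 \right)} = \left(\frac{20}{-46}\right)^{2} - \frac{3 i \sqrt{2}}{2} = \left(20 \left(- \frac{1}{46}\right)\right)^{2} - \frac{3 i \sqrt{2}}{2} = \left(- \frac{10}{23}\right)^{2} - \frac{3 i \sqrt{2}}{2} = \frac{100}{529} - \frac{3 i \sqrt{2}}{2}$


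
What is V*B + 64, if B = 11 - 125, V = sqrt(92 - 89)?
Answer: 64 - 114*sqrt(3) ≈ -133.45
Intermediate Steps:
V = sqrt(3) ≈ 1.7320
B = -114
V*B + 64 = sqrt(3)*(-114) + 64 = -114*sqrt(3) + 64 = 64 - 114*sqrt(3)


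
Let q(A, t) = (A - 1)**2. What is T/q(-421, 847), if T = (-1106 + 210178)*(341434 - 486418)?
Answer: -7578023712/44521 ≈ -1.7021e+5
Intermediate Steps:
q(A, t) = (-1 + A)**2
T = -30312094848 (T = 209072*(-144984) = -30312094848)
T/q(-421, 847) = -30312094848/(-1 - 421)**2 = -30312094848/((-422)**2) = -30312094848/178084 = -30312094848*1/178084 = -7578023712/44521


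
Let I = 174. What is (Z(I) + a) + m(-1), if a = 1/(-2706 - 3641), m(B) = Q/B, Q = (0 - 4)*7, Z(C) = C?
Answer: 1282093/6347 ≈ 202.00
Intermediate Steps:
Q = -28 (Q = -4*7 = -28)
m(B) = -28/B
a = -1/6347 (a = 1/(-6347) = -1/6347 ≈ -0.00015755)
(Z(I) + a) + m(-1) = (174 - 1/6347) - 28/(-1) = 1104377/6347 - 28*(-1) = 1104377/6347 + 28 = 1282093/6347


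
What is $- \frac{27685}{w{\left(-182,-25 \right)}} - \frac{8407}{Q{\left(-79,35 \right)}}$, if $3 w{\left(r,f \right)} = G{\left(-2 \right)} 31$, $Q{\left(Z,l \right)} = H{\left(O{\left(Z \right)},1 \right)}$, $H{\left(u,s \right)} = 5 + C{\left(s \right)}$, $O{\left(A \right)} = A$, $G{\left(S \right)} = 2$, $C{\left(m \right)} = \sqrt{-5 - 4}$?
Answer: $- \frac{1357510}{527} + \frac{25221 i}{34} \approx -2575.9 + 741.79 i$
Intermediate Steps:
$C{\left(m \right)} = 3 i$ ($C{\left(m \right)} = \sqrt{-9} = 3 i$)
$H{\left(u,s \right)} = 5 + 3 i$
$Q{\left(Z,l \right)} = 5 + 3 i$
$w{\left(r,f \right)} = \frac{62}{3}$ ($w{\left(r,f \right)} = \frac{2 \cdot 31}{3} = \frac{1}{3} \cdot 62 = \frac{62}{3}$)
$- \frac{27685}{w{\left(-182,-25 \right)}} - \frac{8407}{Q{\left(-79,35 \right)}} = - \frac{27685}{\frac{62}{3}} - \frac{8407}{5 + 3 i} = \left(-27685\right) \frac{3}{62} - 8407 \frac{5 - 3 i}{34} = - \frac{83055}{62} - \frac{8407 \left(5 - 3 i\right)}{34}$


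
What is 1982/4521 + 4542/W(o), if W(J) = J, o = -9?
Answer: -759872/1507 ≈ -504.23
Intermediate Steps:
1982/4521 + 4542/W(o) = 1982/4521 + 4542/(-9) = 1982*(1/4521) + 4542*(-⅑) = 1982/4521 - 1514/3 = -759872/1507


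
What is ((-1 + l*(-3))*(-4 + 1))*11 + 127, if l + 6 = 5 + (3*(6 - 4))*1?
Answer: 655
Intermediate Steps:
l = 5 (l = -6 + (5 + (3*(6 - 4))*1) = -6 + (5 + (3*2)*1) = -6 + (5 + 6*1) = -6 + (5 + 6) = -6 + 11 = 5)
((-1 + l*(-3))*(-4 + 1))*11 + 127 = ((-1 + 5*(-3))*(-4 + 1))*11 + 127 = ((-1 - 15)*(-3))*11 + 127 = -16*(-3)*11 + 127 = 48*11 + 127 = 528 + 127 = 655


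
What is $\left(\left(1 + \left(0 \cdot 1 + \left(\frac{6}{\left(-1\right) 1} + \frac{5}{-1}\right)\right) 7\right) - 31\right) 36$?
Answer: $-3852$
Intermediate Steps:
$\left(\left(1 + \left(0 \cdot 1 + \left(\frac{6}{\left(-1\right) 1} + \frac{5}{-1}\right)\right) 7\right) - 31\right) 36 = \left(\left(1 + \left(0 + \left(\frac{6}{-1} + 5 \left(-1\right)\right)\right) 7\right) - 31\right) 36 = \left(\left(1 + \left(0 + \left(6 \left(-1\right) - 5\right)\right) 7\right) - 31\right) 36 = \left(\left(1 + \left(0 - 11\right) 7\right) - 31\right) 36 = \left(\left(1 - 77\right) - 31\right) 36 = \left(-76 - 31\right) 36 = \left(-107\right) 36 = -3852$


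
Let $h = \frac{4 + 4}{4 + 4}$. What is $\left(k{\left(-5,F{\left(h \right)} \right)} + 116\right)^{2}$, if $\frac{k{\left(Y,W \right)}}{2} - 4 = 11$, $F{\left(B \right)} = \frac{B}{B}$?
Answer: $21316$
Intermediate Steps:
$h = 1$ ($h = \frac{8}{8} = 8 \cdot \frac{1}{8} = 1$)
$F{\left(B \right)} = 1$
$k{\left(Y,W \right)} = 30$ ($k{\left(Y,W \right)} = 8 + 2 \cdot 11 = 8 + 22 = 30$)
$\left(k{\left(-5,F{\left(h \right)} \right)} + 116\right)^{2} = \left(30 + 116\right)^{2} = 146^{2} = 21316$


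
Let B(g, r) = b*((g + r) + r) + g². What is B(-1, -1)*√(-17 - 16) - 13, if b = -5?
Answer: -13 + 16*I*√33 ≈ -13.0 + 91.913*I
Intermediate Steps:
B(g, r) = g² - 10*r - 5*g (B(g, r) = -5*((g + r) + r) + g² = -5*(g + 2*r) + g² = (-10*r - 5*g) + g² = g² - 10*r - 5*g)
B(-1, -1)*√(-17 - 16) - 13 = ((-1)² - 10*(-1) - 5*(-1))*√(-17 - 16) - 13 = (1 + 10 + 5)*√(-33) - 13 = 16*(I*√33) - 13 = 16*I*√33 - 13 = -13 + 16*I*√33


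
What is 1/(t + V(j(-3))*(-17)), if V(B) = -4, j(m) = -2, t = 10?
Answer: 1/78 ≈ 0.012821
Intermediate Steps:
1/(t + V(j(-3))*(-17)) = 1/(10 - 4*(-17)) = 1/(10 + 68) = 1/78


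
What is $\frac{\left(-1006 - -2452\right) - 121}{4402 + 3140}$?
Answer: $\frac{1325}{7542} \approx 0.17568$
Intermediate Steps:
$\frac{\left(-1006 - -2452\right) - 121}{4402 + 3140} = \frac{\left(-1006 + 2452\right) - 121}{7542} = \left(1446 - 121\right) \frac{1}{7542} = 1325 \cdot \frac{1}{7542} = \frac{1325}{7542}$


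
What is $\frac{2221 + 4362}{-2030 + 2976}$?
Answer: $\frac{6583}{946} \approx 6.9588$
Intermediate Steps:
$\frac{2221 + 4362}{-2030 + 2976} = \frac{6583}{946}$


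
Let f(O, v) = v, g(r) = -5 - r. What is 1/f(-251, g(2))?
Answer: -1/7 ≈ -0.14286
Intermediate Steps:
1/f(-251, g(2)) = 1/(-5 - 1*2) = 1/(-5 - 2) = 1/(-7) = -1/7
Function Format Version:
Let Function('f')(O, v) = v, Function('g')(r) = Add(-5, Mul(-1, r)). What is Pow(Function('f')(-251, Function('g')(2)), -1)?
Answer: Rational(-1, 7) ≈ -0.14286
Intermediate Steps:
Pow(Function('f')(-251, Function('g')(2)), -1) = Pow(Add(-5, Mul(-1, 2)), -1) = Pow(Add(-5, -2), -1) = Pow(-7, -1) = Rational(-1, 7)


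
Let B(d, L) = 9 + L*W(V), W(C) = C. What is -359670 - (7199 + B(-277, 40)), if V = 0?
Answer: -366878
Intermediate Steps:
B(d, L) = 9 (B(d, L) = 9 + L*0 = 9 + 0 = 9)
-359670 - (7199 + B(-277, 40)) = -359670 - (7199 + 9) = -359670 - 1*7208 = -359670 - 7208 = -366878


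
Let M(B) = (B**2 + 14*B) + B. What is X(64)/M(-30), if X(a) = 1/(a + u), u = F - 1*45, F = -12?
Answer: 1/3150 ≈ 0.00031746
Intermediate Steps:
u = -57 (u = -12 - 1*45 = -12 - 45 = -57)
M(B) = B**2 + 15*B
X(a) = 1/(-57 + a) (X(a) = 1/(a - 57) = 1/(-57 + a))
X(64)/M(-30) = 1/((-57 + 64)*((-30*(15 - 30)))) = 1/(7*((-30*(-15)))) = (1/7)/450 = (1/7)*(1/450) = 1/3150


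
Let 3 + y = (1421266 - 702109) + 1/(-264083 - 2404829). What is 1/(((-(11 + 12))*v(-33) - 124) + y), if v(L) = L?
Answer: 2668912/1921053499567 ≈ 1.3893e-6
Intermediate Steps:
y = 1919358740447/2668912 (y = -3 + ((1421266 - 702109) + 1/(-264083 - 2404829)) = -3 + (719157 + 1/(-2668912)) = -3 + (719157 - 1/2668912) = -3 + 1919366747183/2668912 = 1919358740447/2668912 ≈ 7.1915e+5)
1/(((-(11 + 12))*v(-33) - 124) + y) = 1/((-(11 + 12)*(-33) - 124) + 1919358740447/2668912) = 1/((-1*23*(-33) - 124) + 1919358740447/2668912) = 1/((-23*(-33) - 124) + 1919358740447/2668912) = 1/((759 - 124) + 1919358740447/2668912) = 1/(635 + 1919358740447/2668912) = 1/(1921053499567/2668912) = 2668912/1921053499567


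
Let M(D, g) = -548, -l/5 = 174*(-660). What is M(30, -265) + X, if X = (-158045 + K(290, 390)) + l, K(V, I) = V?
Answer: 415897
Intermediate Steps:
l = 574200 (l = -870*(-660) = -5*(-114840) = 574200)
X = 416445 (X = (-158045 + 290) + 574200 = -157755 + 574200 = 416445)
M(30, -265) + X = -548 + 416445 = 415897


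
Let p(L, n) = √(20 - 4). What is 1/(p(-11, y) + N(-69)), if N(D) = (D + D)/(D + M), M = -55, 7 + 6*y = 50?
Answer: 62/317 ≈ 0.19558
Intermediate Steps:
y = 43/6 (y = -7/6 + (⅙)*50 = -7/6 + 25/3 = 43/6 ≈ 7.1667)
N(D) = 2*D/(-55 + D) (N(D) = (D + D)/(D - 55) = (2*D)/(-55 + D) = 2*D/(-55 + D))
p(L, n) = 4 (p(L, n) = √16 = 4)
1/(p(-11, y) + N(-69)) = 1/(4 + 2*(-69)/(-55 - 69)) = 1/(4 + 2*(-69)/(-124)) = 1/(4 + 2*(-69)*(-1/124)) = 1/(4 + 69/62) = 1/(317/62) = 62/317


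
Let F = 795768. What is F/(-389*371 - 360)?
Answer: -795768/144679 ≈ -5.5002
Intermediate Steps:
F/(-389*371 - 360) = 795768/(-389*371 - 360) = 795768/(-144319 - 360) = 795768/(-144679) = 795768*(-1/144679) = -795768/144679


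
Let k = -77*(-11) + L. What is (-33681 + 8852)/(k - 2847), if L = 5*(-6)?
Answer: 3547/290 ≈ 12.231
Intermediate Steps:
L = -30
k = 817 (k = -77*(-11) - 30 = 847 - 30 = 817)
(-33681 + 8852)/(k - 2847) = (-33681 + 8852)/(817 - 2847) = -24829/(-2030) = -24829*(-1/2030) = 3547/290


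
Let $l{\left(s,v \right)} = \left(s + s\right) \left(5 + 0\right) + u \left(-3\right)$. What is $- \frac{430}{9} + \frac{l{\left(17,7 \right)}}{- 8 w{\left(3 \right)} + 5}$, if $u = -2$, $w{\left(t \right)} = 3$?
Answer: $- \frac{9754}{171} \approx -57.041$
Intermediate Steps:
$l{\left(s,v \right)} = 6 + 10 s$ ($l{\left(s,v \right)} = \left(s + s\right) \left(5 + 0\right) - -6 = 2 s 5 + 6 = 10 s + 6 = 6 + 10 s$)
$- \frac{430}{9} + \frac{l{\left(17,7 \right)}}{- 8 w{\left(3 \right)} + 5} = - \frac{430}{9} + \frac{6 + 10 \cdot 17}{\left(-8\right) 3 + 5} = \left(-430\right) \frac{1}{9} + \frac{6 + 170}{-24 + 5} = - \frac{430}{9} + \frac{176}{-19} = - \frac{430}{9} + 176 \left(- \frac{1}{19}\right) = - \frac{430}{9} - \frac{176}{19} = - \frac{9754}{171}$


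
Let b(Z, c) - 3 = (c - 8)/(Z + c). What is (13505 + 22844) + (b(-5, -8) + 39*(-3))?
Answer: 471071/13 ≈ 36236.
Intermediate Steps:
b(Z, c) = 3 + (-8 + c)/(Z + c) (b(Z, c) = 3 + (c - 8)/(Z + c) = 3 + (-8 + c)/(Z + c))
(13505 + 22844) + (b(-5, -8) + 39*(-3)) = (13505 + 22844) + ((-8 + 3*(-5) + 4*(-8))/(-5 - 8) + 39*(-3)) = 36349 + ((-8 - 15 - 32)/(-13) - 117) = 36349 + (-1/13*(-55) - 117) = 36349 + (55/13 - 117) = 36349 - 1466/13 = 471071/13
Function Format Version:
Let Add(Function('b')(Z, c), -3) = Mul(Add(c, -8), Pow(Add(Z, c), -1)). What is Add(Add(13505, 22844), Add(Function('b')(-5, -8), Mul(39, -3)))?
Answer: Rational(471071, 13) ≈ 36236.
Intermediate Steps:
Function('b')(Z, c) = Add(3, Mul(Pow(Add(Z, c), -1), Add(-8, c))) (Function('b')(Z, c) = Add(3, Mul(Add(c, -8), Pow(Add(Z, c), -1))) = Add(3, Mul(Add(-8, c), Pow(Add(Z, c), -1))) = Add(3, Mul(Pow(Add(Z, c), -1), Add(-8, c))))
Add(Add(13505, 22844), Add(Function('b')(-5, -8), Mul(39, -3))) = Add(Add(13505, 22844), Add(Mul(Pow(Add(-5, -8), -1), Add(-8, Mul(3, -5), Mul(4, -8))), Mul(39, -3))) = Add(36349, Add(Mul(Pow(-13, -1), Add(-8, -15, -32)), -117)) = Add(36349, Add(Mul(Rational(-1, 13), -55), -117)) = Add(36349, Add(Rational(55, 13), -117)) = Add(36349, Rational(-1466, 13)) = Rational(471071, 13)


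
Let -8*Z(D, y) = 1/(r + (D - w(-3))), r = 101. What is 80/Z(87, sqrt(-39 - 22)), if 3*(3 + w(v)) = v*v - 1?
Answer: -361600/3 ≈ -1.2053e+5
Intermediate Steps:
w(v) = -10/3 + v**2/3 (w(v) = -3 + (v*v - 1)/3 = -3 + (v**2 - 1)/3 = -3 + (-1 + v**2)/3 = -3 + (-1/3 + v**2/3) = -10/3 + v**2/3)
Z(D, y) = -1/(8*(304/3 + D)) (Z(D, y) = -1/(8*(101 + (D - (-10/3 + (1/3)*(-3)**2)))) = -1/(8*(101 + (D - (-10/3 + (1/3)*9)))) = -1/(8*(101 + (D - (-10/3 + 3)))) = -1/(8*(101 + (D - 1*(-1/3)))) = -1/(8*(101 + (D + 1/3))) = -1/(8*(101 + (1/3 + D))) = -1/(8*(304/3 + D)))
80/Z(87, sqrt(-39 - 22)) = 80/((-3/(2432 + 24*87))) = 80/((-3/(2432 + 2088))) = 80/((-3/4520)) = 80/((-3*1/4520)) = 80/(-3/4520) = 80*(-4520/3) = -361600/3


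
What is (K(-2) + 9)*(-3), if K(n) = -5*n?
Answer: -57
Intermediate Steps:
K(n) = -5*n
(K(-2) + 9)*(-3) = (-5*(-2) + 9)*(-3) = (10 + 9)*(-3) = 19*(-3) = -57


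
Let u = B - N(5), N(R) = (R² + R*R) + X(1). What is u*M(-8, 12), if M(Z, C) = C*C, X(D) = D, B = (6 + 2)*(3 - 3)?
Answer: -7344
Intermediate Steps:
B = 0 (B = 8*0 = 0)
M(Z, C) = C²
N(R) = 1 + 2*R² (N(R) = (R² + R*R) + 1 = (R² + R²) + 1 = 2*R² + 1 = 1 + 2*R²)
u = -51 (u = 0 - (1 + 2*5²) = 0 - (1 + 2*25) = 0 - (1 + 50) = 0 - 1*51 = 0 - 51 = -51)
u*M(-8, 12) = -51*12² = -51*144 = -7344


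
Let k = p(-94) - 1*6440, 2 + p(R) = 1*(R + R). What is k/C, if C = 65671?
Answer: -390/3863 ≈ -0.10096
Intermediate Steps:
p(R) = -2 + 2*R (p(R) = -2 + 1*(R + R) = -2 + 1*(2*R) = -2 + 2*R)
k = -6630 (k = (-2 + 2*(-94)) - 1*6440 = (-2 - 188) - 6440 = -190 - 6440 = -6630)
k/C = -6630/65671 = -6630*1/65671 = -390/3863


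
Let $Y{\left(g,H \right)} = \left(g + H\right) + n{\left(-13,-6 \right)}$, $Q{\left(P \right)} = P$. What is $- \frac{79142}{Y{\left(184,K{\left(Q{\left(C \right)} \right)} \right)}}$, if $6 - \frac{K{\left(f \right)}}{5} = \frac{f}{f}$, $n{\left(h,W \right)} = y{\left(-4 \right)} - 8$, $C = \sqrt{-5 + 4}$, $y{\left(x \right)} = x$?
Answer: $- \frac{79142}{197} \approx -401.74$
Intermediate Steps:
$C = i$ ($C = \sqrt{-1} = i \approx 1.0 i$)
$n{\left(h,W \right)} = -12$ ($n{\left(h,W \right)} = -4 - 8 = -12$)
$K{\left(f \right)} = 25$ ($K{\left(f \right)} = 30 - 5 \frac{f}{f} = 30 - 5 = 25$)
$Y{\left(g,H \right)} = -12 + H + g$ ($Y{\left(g,H \right)} = \left(g + H\right) - 12 = \left(H + g\right) - 12 = -12 + H + g$)
$- \frac{79142}{Y{\left(184,K{\left(Q{\left(C \right)} \right)} \right)}} = - \frac{79142}{-12 + 25 + 184} = - \frac{79142}{197}$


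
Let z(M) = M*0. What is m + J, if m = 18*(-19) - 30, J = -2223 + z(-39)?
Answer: -2595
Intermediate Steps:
z(M) = 0
J = -2223 (J = -2223 + 0 = -2223)
m = -372 (m = -342 - 30 = -372)
m + J = -372 - 2223 = -2595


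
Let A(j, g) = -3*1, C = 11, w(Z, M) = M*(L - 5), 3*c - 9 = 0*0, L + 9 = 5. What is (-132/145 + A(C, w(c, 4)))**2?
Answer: 321489/21025 ≈ 15.291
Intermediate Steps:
L = -4 (L = -9 + 5 = -4)
c = 3 (c = 3 + (0*0)/3 = 3 + (1/3)*0 = 3 + 0 = 3)
w(Z, M) = -9*M (w(Z, M) = M*(-4 - 5) = M*(-9) = -9*M)
A(j, g) = -3
(-132/145 + A(C, w(c, 4)))**2 = (-132/145 - 3)**2 = (-567/145)**2 = 321489/21025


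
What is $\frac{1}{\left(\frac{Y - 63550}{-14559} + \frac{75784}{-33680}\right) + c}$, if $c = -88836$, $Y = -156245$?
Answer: $- \frac{20431130}{1814757391499} \approx -1.1258 \cdot 10^{-5}$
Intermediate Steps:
$\frac{1}{\left(\frac{Y - 63550}{-14559} + \frac{75784}{-33680}\right) + c} = \frac{1}{\left(\frac{-156245 - 63550}{-14559} + \frac{75784}{-33680}\right) - 88836} = \frac{1}{\left(\left(-156245 - 63550\right) \left(- \frac{1}{14559}\right) + 75784 \left(- \frac{1}{33680}\right)\right) - 88836} = \frac{1}{\left(\left(-219795\right) \left(- \frac{1}{14559}\right) - \frac{9473}{4210}\right) - 88836} = \frac{1}{\left(\frac{73265}{4853} - \frac{9473}{4210}\right) - 88836} = \frac{1}{\frac{262473181}{20431130} - 88836} = \frac{1}{- \frac{1814757391499}{20431130}} = - \frac{20431130}{1814757391499}$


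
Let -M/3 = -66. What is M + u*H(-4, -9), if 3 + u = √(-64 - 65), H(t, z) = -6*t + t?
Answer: 138 + 20*I*√129 ≈ 138.0 + 227.16*I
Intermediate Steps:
M = 198 (M = -3*(-66) = 198)
H(t, z) = -5*t
u = -3 + I*√129 (u = -3 + √(-64 - 65) = -3 + √(-129) = -3 + I*√129 ≈ -3.0 + 11.358*I)
M + u*H(-4, -9) = 198 + (-3 + I*√129)*(-5*(-4)) = 198 + (-3 + I*√129)*20 = 198 + (-60 + 20*I*√129) = 138 + 20*I*√129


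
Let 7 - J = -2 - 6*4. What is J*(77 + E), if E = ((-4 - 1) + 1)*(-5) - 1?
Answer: 3168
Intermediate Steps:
E = 19 (E = (-5 + 1)*(-5) - 1 = -4*(-5) - 1 = 20 - 1 = 19)
J = 33 (J = 7 - (-2 - 6*4) = 7 - (-2 - 24) = 7 - 1*(-26) = 7 + 26 = 33)
J*(77 + E) = 33*(77 + 19) = 33*96 = 3168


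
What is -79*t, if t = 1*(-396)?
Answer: 31284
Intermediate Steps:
t = -396
-79*t = -79*(-396) = 31284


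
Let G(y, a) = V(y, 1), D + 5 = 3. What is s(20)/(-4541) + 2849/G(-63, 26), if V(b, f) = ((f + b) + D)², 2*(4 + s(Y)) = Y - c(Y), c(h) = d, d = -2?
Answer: 12908637/18599936 ≈ 0.69402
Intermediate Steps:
D = -2 (D = -5 + 3 = -2)
c(h) = -2
s(Y) = -3 + Y/2 (s(Y) = -4 + (Y - 1*(-2))/2 = -4 + (Y + 2)/2 = -4 + (2 + Y)/2 = -4 + (1 + Y/2) = -3 + Y/2)
V(b, f) = (-2 + b + f)² (V(b, f) = ((f + b) - 2)² = ((b + f) - 2)² = (-2 + b + f)²)
G(y, a) = (-1 + y)² (G(y, a) = (-2 + y + 1)² = (-1 + y)²)
s(20)/(-4541) + 2849/G(-63, 26) = (-3 + (½)*20)/(-4541) + 2849/((-1 - 63)²) = (-3 + 10)*(-1/4541) + 2849/((-64)²) = 7*(-1/4541) + 2849/4096 = -7/4541 + 2849*(1/4096) = -7/4541 + 2849/4096 = 12908637/18599936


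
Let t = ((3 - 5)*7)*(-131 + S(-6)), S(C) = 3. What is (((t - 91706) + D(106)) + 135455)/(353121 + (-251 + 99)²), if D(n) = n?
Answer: 45647/376225 ≈ 0.12133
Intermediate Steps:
t = 1792 (t = ((3 - 5)*7)*(-131 + 3) = -2*7*(-128) = -14*(-128) = 1792)
(((t - 91706) + D(106)) + 135455)/(353121 + (-251 + 99)²) = (((1792 - 91706) + 106) + 135455)/(353121 + (-251 + 99)²) = ((-89914 + 106) + 135455)/(353121 + (-152)²) = (-89808 + 135455)/(353121 + 23104) = 45647/376225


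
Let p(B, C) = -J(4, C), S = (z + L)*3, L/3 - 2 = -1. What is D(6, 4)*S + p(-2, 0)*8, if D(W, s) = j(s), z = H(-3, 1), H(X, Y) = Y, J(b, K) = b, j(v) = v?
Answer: 16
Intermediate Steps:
L = 3 (L = 6 + 3*(-1) = 6 - 3 = 3)
z = 1
S = 12 (S = (1 + 3)*3 = 4*3 = 12)
D(W, s) = s
p(B, C) = -4 (p(B, C) = -1*4 = -4)
D(6, 4)*S + p(-2, 0)*8 = 4*12 - 4*8 = 48 - 32 = 16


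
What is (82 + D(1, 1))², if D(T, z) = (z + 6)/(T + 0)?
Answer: 7921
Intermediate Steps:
D(T, z) = (6 + z)/T
(82 + D(1, 1))² = (82 + (6 + 1)/1)² = (82 + 1*7)² = (82 + 7)² = 89² = 7921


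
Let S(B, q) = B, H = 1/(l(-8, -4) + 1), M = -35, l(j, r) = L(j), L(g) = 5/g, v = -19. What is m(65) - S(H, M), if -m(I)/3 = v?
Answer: 163/3 ≈ 54.333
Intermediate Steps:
l(j, r) = 5/j
H = 8/3 (H = 1/(5/(-8) + 1) = 1/(5*(-⅛) + 1) = 1/(-5/8 + 1) = 1/(3/8) = 8/3 ≈ 2.6667)
m(I) = 57 (m(I) = -3*(-19) = 57)
m(65) - S(H, M) = 57 - 1*8/3 = 57 - 8/3 = 163/3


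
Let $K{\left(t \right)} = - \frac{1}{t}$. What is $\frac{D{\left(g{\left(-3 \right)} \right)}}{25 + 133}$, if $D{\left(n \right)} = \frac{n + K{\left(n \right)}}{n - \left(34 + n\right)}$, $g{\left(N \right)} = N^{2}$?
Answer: $- \frac{20}{12087} \approx -0.0016547$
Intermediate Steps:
$D{\left(n \right)} = - \frac{n}{34} + \frac{1}{34 n}$ ($D{\left(n \right)} = \frac{n - \frac{1}{n}}{n - \left(34 + n\right)} = \frac{n - \frac{1}{n}}{-34} = \left(n - \frac{1}{n}\right) \left(- \frac{1}{34}\right) = - \frac{n}{34} + \frac{1}{34 n}$)
$\frac{D{\left(g{\left(-3 \right)} \right)}}{25 + 133} = \frac{\frac{1}{34} \frac{1}{\left(-3\right)^{2}} \left(1 - \left(\left(-3\right)^{2}\right)^{2}\right)}{25 + 133} = \frac{\frac{1}{34} \cdot \frac{1}{9} \left(1 - 9^{2}\right)}{158} = \frac{\frac{1}{34} \cdot \frac{1}{9} \left(1 - 81\right)}{158} = \frac{\frac{1}{34} \cdot \frac{1}{9} \left(-80\right)}{158} = \frac{1}{158} \left(- \frac{40}{153}\right) = - \frac{20}{12087}$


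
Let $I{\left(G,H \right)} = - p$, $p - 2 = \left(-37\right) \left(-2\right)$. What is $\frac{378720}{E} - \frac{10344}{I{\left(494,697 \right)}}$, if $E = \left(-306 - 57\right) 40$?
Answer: $\frac{252942}{2299} \approx 110.02$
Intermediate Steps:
$E = -14520$ ($E = \left(-363\right) 40 = -14520$)
$p = 76$ ($p = 2 - -74 = 2 + 74 = 76$)
$I{\left(G,H \right)} = -76$ ($I{\left(G,H \right)} = \left(-1\right) 76 = -76$)
$\frac{378720}{E} - \frac{10344}{I{\left(494,697 \right)}} = \frac{378720}{-14520} - \frac{10344}{-76} = 378720 \left(- \frac{1}{14520}\right) - - \frac{2586}{19} = - \frac{3156}{121} + \frac{2586}{19} = \frac{252942}{2299}$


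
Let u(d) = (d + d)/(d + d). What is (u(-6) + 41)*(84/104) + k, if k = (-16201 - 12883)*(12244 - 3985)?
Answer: -3122661387/13 ≈ -2.4020e+8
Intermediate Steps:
u(d) = 1 (u(d) = (2*d)/((2*d)) = (2*d)*(1/(2*d)) = 1)
k = -240204756 (k = -29084*8259 = -240204756)
(u(-6) + 41)*(84/104) + k = (1 + 41)*(84/104) - 240204756 = 42*(84*(1/104)) - 240204756 = 42*(21/26) - 240204756 = 441/13 - 240204756 = -3122661387/13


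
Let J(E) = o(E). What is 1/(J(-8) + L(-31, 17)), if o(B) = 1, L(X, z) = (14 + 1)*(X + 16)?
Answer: -1/224 ≈ -0.0044643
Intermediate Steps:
L(X, z) = 240 + 15*X (L(X, z) = 15*(16 + X) = 240 + 15*X)
J(E) = 1
1/(J(-8) + L(-31, 17)) = 1/(1 + (240 + 15*(-31))) = 1/(1 + (240 - 465)) = 1/(1 - 225) = 1/(-224) = -1/224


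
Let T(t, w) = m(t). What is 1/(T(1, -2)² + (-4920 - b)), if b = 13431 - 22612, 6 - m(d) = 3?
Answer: 1/4270 ≈ 0.00023419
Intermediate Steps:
m(d) = 3 (m(d) = 6 - 1*3 = 6 - 3 = 3)
T(t, w) = 3
b = -9181
1/(T(1, -2)² + (-4920 - b)) = 1/(3² + (-4920 - 1*(-9181))) = 1/(9 + (-4920 + 9181)) = 1/(9 + 4261) = 1/4270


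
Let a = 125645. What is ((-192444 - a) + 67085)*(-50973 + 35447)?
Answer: 3897088104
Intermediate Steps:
((-192444 - a) + 67085)*(-50973 + 35447) = ((-192444 - 1*125645) + 67085)*(-50973 + 35447) = ((-192444 - 125645) + 67085)*(-15526) = (-318089 + 67085)*(-15526) = -251004*(-15526) = 3897088104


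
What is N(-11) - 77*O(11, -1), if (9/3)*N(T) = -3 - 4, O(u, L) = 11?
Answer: -2548/3 ≈ -849.33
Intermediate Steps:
N(T) = -7/3 (N(T) = (-3 - 4)/3 = (⅓)*(-7) = -7/3)
N(-11) - 77*O(11, -1) = -7/3 - 77*11 = -7/3 - 847 = -2548/3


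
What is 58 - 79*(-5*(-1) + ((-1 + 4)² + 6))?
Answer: -1522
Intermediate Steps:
58 - 79*(-5*(-1) + ((-1 + 4)² + 6)) = 58 - 79*(5 + (3² + 6)) = 58 - 79*(5 + (9 + 6)) = 58 - 79*(5 + 15) = 58 - 79*20 = 58 - 1580 = -1522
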